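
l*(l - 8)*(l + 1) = l^3 - 7*l^2 - 8*l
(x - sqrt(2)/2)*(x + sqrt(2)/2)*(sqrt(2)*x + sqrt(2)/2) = sqrt(2)*x^3 + sqrt(2)*x^2/2 - sqrt(2)*x/2 - sqrt(2)/4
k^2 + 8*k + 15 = (k + 3)*(k + 5)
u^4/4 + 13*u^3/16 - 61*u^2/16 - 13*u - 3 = (u/4 + 1)*(u - 4)*(u + 1/4)*(u + 3)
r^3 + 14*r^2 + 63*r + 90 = (r + 3)*(r + 5)*(r + 6)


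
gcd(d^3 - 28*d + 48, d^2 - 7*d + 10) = d - 2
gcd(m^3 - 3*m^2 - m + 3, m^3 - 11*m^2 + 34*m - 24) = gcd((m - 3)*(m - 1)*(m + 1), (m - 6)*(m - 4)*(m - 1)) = m - 1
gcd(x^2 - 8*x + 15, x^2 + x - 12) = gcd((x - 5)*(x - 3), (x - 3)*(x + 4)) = x - 3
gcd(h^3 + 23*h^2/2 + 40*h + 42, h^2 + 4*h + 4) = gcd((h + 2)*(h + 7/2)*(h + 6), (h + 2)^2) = h + 2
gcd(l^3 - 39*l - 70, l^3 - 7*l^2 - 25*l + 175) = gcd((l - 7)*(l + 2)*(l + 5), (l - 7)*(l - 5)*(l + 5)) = l^2 - 2*l - 35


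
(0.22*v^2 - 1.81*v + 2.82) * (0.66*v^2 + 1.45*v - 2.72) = 0.1452*v^4 - 0.8756*v^3 - 1.3617*v^2 + 9.0122*v - 7.6704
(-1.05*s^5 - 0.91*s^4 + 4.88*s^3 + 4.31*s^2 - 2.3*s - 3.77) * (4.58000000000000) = -4.809*s^5 - 4.1678*s^4 + 22.3504*s^3 + 19.7398*s^2 - 10.534*s - 17.2666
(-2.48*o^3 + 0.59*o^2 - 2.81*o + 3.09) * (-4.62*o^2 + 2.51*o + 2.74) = 11.4576*o^5 - 8.9506*o^4 + 7.6679*o^3 - 19.7123*o^2 + 0.056499999999998*o + 8.4666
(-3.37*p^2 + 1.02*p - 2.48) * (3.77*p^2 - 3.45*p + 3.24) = -12.7049*p^4 + 15.4719*p^3 - 23.7874*p^2 + 11.8608*p - 8.0352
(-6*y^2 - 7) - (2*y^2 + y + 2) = -8*y^2 - y - 9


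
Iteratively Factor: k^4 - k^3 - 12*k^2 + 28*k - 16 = (k - 1)*(k^3 - 12*k + 16) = (k - 1)*(k + 4)*(k^2 - 4*k + 4) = (k - 2)*(k - 1)*(k + 4)*(k - 2)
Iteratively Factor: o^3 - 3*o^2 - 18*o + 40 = (o - 5)*(o^2 + 2*o - 8) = (o - 5)*(o - 2)*(o + 4)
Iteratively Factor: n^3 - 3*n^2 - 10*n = (n - 5)*(n^2 + 2*n) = n*(n - 5)*(n + 2)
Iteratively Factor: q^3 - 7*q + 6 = (q + 3)*(q^2 - 3*q + 2) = (q - 1)*(q + 3)*(q - 2)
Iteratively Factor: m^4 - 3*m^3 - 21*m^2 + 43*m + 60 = (m + 4)*(m^3 - 7*m^2 + 7*m + 15) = (m - 5)*(m + 4)*(m^2 - 2*m - 3) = (m - 5)*(m + 1)*(m + 4)*(m - 3)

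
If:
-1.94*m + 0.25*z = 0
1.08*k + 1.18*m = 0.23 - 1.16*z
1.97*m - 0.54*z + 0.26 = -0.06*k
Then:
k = -0.71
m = 0.10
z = 0.76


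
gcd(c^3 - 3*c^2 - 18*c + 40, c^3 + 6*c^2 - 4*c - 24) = c - 2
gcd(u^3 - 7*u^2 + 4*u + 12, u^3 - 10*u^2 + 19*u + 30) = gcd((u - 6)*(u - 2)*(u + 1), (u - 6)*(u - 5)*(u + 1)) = u^2 - 5*u - 6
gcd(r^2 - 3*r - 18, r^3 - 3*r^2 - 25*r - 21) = r + 3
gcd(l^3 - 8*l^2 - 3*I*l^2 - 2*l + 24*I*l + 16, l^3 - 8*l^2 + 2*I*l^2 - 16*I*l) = l - 8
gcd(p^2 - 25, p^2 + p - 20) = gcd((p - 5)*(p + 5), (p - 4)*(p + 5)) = p + 5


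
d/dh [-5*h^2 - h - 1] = -10*h - 1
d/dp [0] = 0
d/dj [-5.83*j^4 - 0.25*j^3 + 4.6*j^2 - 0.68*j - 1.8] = -23.32*j^3 - 0.75*j^2 + 9.2*j - 0.68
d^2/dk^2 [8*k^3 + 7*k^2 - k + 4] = 48*k + 14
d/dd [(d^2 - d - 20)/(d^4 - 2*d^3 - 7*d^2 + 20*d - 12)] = (-2*d^4 + d^3 + 78*d^2 + 49*d - 206)/(d^7 - 2*d^6 - 14*d^5 + 40*d^4 + 25*d^3 - 182*d^2 + 204*d - 72)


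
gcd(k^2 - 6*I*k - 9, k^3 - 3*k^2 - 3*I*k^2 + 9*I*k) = k - 3*I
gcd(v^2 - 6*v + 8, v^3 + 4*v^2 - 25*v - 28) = v - 4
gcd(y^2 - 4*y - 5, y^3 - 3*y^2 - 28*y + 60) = 1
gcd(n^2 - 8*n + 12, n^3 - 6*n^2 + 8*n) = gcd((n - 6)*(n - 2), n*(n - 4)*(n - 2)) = n - 2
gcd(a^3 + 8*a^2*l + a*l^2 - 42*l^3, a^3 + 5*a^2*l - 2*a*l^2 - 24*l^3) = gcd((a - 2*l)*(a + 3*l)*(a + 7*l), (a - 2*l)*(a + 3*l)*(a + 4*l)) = a^2 + a*l - 6*l^2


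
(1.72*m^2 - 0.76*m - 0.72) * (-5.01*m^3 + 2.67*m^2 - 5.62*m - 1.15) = -8.6172*m^5 + 8.4*m^4 - 8.0884*m^3 + 0.370800000000001*m^2 + 4.9204*m + 0.828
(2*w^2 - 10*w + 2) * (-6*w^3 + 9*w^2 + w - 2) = -12*w^5 + 78*w^4 - 100*w^3 + 4*w^2 + 22*w - 4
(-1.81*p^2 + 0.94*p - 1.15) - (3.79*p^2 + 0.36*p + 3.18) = -5.6*p^2 + 0.58*p - 4.33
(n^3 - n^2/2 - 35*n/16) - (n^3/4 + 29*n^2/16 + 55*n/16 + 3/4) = 3*n^3/4 - 37*n^2/16 - 45*n/8 - 3/4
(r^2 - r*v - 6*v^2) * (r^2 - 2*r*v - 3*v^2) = r^4 - 3*r^3*v - 7*r^2*v^2 + 15*r*v^3 + 18*v^4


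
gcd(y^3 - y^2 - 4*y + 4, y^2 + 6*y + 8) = y + 2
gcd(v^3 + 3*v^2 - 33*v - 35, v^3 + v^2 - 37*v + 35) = v^2 + 2*v - 35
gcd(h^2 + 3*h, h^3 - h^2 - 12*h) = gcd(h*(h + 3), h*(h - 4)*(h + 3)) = h^2 + 3*h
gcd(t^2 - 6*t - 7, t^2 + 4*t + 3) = t + 1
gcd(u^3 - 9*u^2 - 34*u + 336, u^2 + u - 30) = u + 6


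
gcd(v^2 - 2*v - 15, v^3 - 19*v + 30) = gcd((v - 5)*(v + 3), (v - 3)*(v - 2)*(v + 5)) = 1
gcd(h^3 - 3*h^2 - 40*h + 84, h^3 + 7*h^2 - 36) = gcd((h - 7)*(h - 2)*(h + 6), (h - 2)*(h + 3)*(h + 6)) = h^2 + 4*h - 12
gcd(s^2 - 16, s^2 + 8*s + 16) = s + 4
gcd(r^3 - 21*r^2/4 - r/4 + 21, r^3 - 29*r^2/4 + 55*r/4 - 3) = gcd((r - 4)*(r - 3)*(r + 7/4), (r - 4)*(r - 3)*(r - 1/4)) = r^2 - 7*r + 12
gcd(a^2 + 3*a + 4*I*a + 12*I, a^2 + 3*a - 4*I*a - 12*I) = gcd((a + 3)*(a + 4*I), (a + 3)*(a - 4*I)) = a + 3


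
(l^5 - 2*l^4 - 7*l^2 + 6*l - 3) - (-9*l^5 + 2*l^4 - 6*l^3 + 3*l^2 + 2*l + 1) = 10*l^5 - 4*l^4 + 6*l^3 - 10*l^2 + 4*l - 4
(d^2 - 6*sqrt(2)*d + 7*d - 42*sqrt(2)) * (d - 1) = d^3 - 6*sqrt(2)*d^2 + 6*d^2 - 36*sqrt(2)*d - 7*d + 42*sqrt(2)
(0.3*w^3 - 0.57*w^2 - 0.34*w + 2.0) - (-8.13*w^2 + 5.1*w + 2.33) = 0.3*w^3 + 7.56*w^2 - 5.44*w - 0.33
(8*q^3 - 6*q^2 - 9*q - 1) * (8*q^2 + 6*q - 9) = 64*q^5 - 180*q^3 - 8*q^2 + 75*q + 9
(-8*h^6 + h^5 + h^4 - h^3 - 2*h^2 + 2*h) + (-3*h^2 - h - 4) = -8*h^6 + h^5 + h^4 - h^3 - 5*h^2 + h - 4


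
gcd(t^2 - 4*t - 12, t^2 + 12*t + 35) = 1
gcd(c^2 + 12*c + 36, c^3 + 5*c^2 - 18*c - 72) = c + 6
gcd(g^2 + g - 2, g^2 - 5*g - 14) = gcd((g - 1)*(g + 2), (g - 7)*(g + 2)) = g + 2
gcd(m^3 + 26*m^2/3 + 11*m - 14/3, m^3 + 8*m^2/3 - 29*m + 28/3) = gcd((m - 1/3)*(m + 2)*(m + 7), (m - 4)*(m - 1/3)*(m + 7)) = m^2 + 20*m/3 - 7/3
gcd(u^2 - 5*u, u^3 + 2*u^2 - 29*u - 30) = u - 5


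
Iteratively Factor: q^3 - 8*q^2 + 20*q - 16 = (q - 2)*(q^2 - 6*q + 8) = (q - 2)^2*(q - 4)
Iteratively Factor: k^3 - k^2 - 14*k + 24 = (k - 3)*(k^2 + 2*k - 8) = (k - 3)*(k - 2)*(k + 4)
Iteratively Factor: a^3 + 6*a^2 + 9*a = (a + 3)*(a^2 + 3*a) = a*(a + 3)*(a + 3)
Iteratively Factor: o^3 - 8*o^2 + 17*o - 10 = (o - 5)*(o^2 - 3*o + 2) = (o - 5)*(o - 2)*(o - 1)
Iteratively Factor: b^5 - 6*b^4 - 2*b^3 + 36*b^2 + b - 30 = (b + 2)*(b^4 - 8*b^3 + 14*b^2 + 8*b - 15) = (b - 1)*(b + 2)*(b^3 - 7*b^2 + 7*b + 15) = (b - 3)*(b - 1)*(b + 2)*(b^2 - 4*b - 5) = (b - 3)*(b - 1)*(b + 1)*(b + 2)*(b - 5)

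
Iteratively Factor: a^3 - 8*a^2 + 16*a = (a - 4)*(a^2 - 4*a) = a*(a - 4)*(a - 4)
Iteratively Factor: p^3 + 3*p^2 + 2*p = (p)*(p^2 + 3*p + 2) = p*(p + 1)*(p + 2)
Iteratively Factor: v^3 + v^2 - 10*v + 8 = (v + 4)*(v^2 - 3*v + 2) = (v - 1)*(v + 4)*(v - 2)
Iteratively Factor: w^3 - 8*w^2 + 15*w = (w)*(w^2 - 8*w + 15) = w*(w - 5)*(w - 3)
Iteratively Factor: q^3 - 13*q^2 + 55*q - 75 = (q - 5)*(q^2 - 8*q + 15) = (q - 5)^2*(q - 3)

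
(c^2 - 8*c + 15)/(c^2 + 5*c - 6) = (c^2 - 8*c + 15)/(c^2 + 5*c - 6)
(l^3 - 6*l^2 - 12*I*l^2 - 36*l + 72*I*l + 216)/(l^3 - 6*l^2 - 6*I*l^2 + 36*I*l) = (l - 6*I)/l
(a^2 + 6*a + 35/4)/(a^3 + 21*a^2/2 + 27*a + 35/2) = (a + 7/2)/(a^2 + 8*a + 7)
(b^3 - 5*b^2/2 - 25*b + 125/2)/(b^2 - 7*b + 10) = (2*b^2 + 5*b - 25)/(2*(b - 2))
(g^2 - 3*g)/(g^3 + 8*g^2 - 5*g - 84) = g/(g^2 + 11*g + 28)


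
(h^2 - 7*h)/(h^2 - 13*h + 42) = h/(h - 6)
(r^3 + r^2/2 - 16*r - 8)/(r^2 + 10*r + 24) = (r^2 - 7*r/2 - 2)/(r + 6)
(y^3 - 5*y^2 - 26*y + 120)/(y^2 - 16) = (y^2 - y - 30)/(y + 4)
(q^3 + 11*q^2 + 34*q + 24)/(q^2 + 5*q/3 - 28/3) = 3*(q^2 + 7*q + 6)/(3*q - 7)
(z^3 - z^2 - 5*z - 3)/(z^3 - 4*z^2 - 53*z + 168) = (z^2 + 2*z + 1)/(z^2 - z - 56)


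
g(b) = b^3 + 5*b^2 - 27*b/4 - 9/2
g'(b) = 3*b^2 + 10*b - 27/4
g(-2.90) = 32.74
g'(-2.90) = -10.52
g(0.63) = -6.52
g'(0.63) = 0.74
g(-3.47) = 37.35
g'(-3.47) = -5.33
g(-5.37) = 21.08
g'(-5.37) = 26.06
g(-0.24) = -2.61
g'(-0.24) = -8.98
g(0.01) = -4.57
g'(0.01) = -6.65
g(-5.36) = 21.34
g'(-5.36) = 25.84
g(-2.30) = 25.31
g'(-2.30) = -13.88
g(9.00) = 1068.75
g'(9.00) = 326.25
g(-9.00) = -267.75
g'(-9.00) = 146.25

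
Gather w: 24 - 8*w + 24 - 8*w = 48 - 16*w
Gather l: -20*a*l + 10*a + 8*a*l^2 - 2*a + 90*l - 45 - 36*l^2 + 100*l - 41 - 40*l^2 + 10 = 8*a + l^2*(8*a - 76) + l*(190 - 20*a) - 76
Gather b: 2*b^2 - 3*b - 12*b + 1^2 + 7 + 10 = 2*b^2 - 15*b + 18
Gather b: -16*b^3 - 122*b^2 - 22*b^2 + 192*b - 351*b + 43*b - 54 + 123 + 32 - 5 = -16*b^3 - 144*b^2 - 116*b + 96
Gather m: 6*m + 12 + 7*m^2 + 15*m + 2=7*m^2 + 21*m + 14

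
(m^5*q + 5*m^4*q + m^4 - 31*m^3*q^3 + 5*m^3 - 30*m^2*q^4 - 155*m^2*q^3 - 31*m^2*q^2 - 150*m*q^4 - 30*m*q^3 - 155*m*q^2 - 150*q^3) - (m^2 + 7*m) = m^5*q + 5*m^4*q + m^4 - 31*m^3*q^3 + 5*m^3 - 30*m^2*q^4 - 155*m^2*q^3 - 31*m^2*q^2 - m^2 - 150*m*q^4 - 30*m*q^3 - 155*m*q^2 - 7*m - 150*q^3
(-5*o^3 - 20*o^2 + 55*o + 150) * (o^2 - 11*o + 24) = -5*o^5 + 35*o^4 + 155*o^3 - 935*o^2 - 330*o + 3600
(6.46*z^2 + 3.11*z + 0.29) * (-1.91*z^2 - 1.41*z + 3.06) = -12.3386*z^4 - 15.0487*z^3 + 14.8286*z^2 + 9.1077*z + 0.8874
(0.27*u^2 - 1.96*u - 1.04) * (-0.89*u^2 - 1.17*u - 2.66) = -0.2403*u^4 + 1.4285*u^3 + 2.5006*u^2 + 6.4304*u + 2.7664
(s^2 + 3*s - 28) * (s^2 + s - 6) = s^4 + 4*s^3 - 31*s^2 - 46*s + 168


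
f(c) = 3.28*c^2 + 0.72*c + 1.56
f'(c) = 6.56*c + 0.72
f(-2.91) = 27.24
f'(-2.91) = -18.37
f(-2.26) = 16.69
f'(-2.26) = -14.11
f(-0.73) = 2.78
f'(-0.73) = -4.07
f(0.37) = 2.28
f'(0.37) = 3.15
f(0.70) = 3.67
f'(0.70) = 5.31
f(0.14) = 1.73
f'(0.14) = 1.64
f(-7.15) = 164.09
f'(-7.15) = -46.18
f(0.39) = 2.34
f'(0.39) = 3.28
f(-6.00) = 115.32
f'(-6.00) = -38.64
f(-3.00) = 28.92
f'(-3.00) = -18.96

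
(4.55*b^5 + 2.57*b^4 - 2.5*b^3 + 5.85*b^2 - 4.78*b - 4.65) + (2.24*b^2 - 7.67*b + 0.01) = 4.55*b^5 + 2.57*b^4 - 2.5*b^3 + 8.09*b^2 - 12.45*b - 4.64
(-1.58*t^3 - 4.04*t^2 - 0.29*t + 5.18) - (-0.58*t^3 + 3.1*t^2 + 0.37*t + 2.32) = -1.0*t^3 - 7.14*t^2 - 0.66*t + 2.86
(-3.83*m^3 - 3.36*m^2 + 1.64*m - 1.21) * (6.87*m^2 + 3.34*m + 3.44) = -26.3121*m^5 - 35.8754*m^4 - 13.1308*m^3 - 14.3935*m^2 + 1.6002*m - 4.1624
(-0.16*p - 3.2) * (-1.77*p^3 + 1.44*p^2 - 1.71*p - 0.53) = 0.2832*p^4 + 5.4336*p^3 - 4.3344*p^2 + 5.5568*p + 1.696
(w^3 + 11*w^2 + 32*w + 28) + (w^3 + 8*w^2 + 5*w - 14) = 2*w^3 + 19*w^2 + 37*w + 14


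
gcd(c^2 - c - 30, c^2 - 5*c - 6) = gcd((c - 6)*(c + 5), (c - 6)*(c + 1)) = c - 6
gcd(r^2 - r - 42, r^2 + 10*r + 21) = 1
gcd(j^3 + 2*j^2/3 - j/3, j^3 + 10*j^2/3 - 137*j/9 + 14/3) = j - 1/3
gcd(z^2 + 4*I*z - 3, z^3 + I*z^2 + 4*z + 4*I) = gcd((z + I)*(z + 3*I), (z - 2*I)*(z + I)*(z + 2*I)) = z + I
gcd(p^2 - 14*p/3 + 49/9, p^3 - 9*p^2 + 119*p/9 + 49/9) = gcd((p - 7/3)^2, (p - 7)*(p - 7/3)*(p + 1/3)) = p - 7/3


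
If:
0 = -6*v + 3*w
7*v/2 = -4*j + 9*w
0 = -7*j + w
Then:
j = 0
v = 0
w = 0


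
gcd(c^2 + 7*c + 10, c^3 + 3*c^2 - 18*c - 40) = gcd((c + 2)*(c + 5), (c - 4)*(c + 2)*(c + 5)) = c^2 + 7*c + 10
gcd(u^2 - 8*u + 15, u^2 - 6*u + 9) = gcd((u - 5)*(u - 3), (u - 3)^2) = u - 3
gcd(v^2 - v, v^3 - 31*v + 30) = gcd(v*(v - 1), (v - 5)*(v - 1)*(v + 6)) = v - 1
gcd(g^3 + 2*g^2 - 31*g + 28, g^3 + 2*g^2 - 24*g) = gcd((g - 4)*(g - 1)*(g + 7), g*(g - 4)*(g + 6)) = g - 4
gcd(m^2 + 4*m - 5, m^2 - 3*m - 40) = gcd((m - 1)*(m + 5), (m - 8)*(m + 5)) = m + 5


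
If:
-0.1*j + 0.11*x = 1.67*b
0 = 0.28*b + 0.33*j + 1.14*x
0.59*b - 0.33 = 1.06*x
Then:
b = -0.11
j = 1.37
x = -0.37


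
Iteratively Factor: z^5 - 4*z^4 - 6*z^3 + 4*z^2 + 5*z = (z + 1)*(z^4 - 5*z^3 - z^2 + 5*z) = (z - 1)*(z + 1)*(z^3 - 4*z^2 - 5*z) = (z - 5)*(z - 1)*(z + 1)*(z^2 + z) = z*(z - 5)*(z - 1)*(z + 1)*(z + 1)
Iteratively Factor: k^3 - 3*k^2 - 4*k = (k - 4)*(k^2 + k) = (k - 4)*(k + 1)*(k)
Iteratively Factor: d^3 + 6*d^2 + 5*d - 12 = (d + 4)*(d^2 + 2*d - 3) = (d + 3)*(d + 4)*(d - 1)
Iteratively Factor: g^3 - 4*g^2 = (g - 4)*(g^2) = g*(g - 4)*(g)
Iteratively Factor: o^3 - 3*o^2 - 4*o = (o - 4)*(o^2 + o) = o*(o - 4)*(o + 1)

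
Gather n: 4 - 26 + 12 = -10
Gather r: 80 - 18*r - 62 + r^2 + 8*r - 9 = r^2 - 10*r + 9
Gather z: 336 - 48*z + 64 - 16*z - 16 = 384 - 64*z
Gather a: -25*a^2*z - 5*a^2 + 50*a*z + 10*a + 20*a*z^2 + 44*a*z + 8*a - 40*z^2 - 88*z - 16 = a^2*(-25*z - 5) + a*(20*z^2 + 94*z + 18) - 40*z^2 - 88*z - 16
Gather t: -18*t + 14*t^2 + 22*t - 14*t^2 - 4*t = 0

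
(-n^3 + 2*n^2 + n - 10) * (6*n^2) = -6*n^5 + 12*n^4 + 6*n^3 - 60*n^2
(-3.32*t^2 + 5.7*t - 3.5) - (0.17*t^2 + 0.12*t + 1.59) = -3.49*t^2 + 5.58*t - 5.09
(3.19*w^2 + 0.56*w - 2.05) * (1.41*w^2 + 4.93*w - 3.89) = 4.4979*w^4 + 16.5163*w^3 - 12.5388*w^2 - 12.2849*w + 7.9745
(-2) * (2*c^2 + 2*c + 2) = -4*c^2 - 4*c - 4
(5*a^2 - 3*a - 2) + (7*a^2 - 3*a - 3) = 12*a^2 - 6*a - 5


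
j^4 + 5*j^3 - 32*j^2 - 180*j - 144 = (j - 6)*(j + 1)*(j + 4)*(j + 6)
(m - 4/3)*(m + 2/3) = m^2 - 2*m/3 - 8/9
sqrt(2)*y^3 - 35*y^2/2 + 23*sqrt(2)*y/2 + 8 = (y - 8*sqrt(2))*(y - sqrt(2))*(sqrt(2)*y + 1/2)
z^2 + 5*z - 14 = (z - 2)*(z + 7)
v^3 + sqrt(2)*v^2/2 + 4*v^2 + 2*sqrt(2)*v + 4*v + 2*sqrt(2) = (v + 2)^2*(v + sqrt(2)/2)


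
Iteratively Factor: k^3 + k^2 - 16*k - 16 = (k + 4)*(k^2 - 3*k - 4) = (k + 1)*(k + 4)*(k - 4)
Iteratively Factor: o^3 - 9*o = (o + 3)*(o^2 - 3*o) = o*(o + 3)*(o - 3)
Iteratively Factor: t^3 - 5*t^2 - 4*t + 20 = (t + 2)*(t^2 - 7*t + 10) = (t - 5)*(t + 2)*(t - 2)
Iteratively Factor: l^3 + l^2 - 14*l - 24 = (l - 4)*(l^2 + 5*l + 6) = (l - 4)*(l + 2)*(l + 3)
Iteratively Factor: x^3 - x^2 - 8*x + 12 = (x - 2)*(x^2 + x - 6) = (x - 2)*(x + 3)*(x - 2)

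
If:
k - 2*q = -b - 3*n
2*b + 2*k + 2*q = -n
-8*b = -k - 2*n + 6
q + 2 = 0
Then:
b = -38/45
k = 182/45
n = -12/5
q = -2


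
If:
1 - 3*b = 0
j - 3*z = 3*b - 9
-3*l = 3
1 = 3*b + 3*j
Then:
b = 1/3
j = 0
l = -1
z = 8/3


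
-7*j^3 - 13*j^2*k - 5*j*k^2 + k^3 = (-7*j + k)*(j + k)^2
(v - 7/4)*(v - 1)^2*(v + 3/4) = v^4 - 3*v^3 + 27*v^2/16 + 13*v/8 - 21/16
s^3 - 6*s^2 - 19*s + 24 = (s - 8)*(s - 1)*(s + 3)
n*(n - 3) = n^2 - 3*n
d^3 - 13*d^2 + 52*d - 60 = (d - 6)*(d - 5)*(d - 2)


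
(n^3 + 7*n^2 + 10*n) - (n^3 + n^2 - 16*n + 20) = 6*n^2 + 26*n - 20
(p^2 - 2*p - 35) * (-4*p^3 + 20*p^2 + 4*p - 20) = -4*p^5 + 28*p^4 + 104*p^3 - 728*p^2 - 100*p + 700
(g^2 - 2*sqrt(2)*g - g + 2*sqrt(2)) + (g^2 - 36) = 2*g^2 - 2*sqrt(2)*g - g - 36 + 2*sqrt(2)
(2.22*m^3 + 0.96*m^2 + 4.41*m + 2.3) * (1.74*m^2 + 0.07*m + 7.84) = 3.8628*m^5 + 1.8258*m^4 + 25.1454*m^3 + 11.8371*m^2 + 34.7354*m + 18.032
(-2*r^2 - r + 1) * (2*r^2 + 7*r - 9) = -4*r^4 - 16*r^3 + 13*r^2 + 16*r - 9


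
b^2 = b^2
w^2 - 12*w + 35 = (w - 7)*(w - 5)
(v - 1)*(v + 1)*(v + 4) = v^3 + 4*v^2 - v - 4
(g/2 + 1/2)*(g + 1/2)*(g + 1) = g^3/2 + 5*g^2/4 + g + 1/4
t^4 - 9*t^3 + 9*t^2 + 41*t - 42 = (t - 7)*(t - 3)*(t - 1)*(t + 2)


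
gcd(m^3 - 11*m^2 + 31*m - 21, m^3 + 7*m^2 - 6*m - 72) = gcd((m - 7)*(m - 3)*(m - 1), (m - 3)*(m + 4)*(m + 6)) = m - 3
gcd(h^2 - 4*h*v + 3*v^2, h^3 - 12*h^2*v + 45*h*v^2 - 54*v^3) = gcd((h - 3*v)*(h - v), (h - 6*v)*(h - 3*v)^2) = -h + 3*v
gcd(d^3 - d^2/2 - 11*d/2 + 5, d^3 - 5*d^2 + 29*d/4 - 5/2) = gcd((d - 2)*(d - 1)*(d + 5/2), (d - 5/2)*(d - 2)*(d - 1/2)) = d - 2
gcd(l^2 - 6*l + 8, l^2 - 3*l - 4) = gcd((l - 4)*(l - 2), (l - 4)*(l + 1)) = l - 4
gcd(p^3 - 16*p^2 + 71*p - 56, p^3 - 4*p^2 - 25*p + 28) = p^2 - 8*p + 7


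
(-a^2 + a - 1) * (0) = 0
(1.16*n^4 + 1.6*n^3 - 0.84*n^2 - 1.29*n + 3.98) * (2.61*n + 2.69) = 3.0276*n^5 + 7.2964*n^4 + 2.1116*n^3 - 5.6265*n^2 + 6.9177*n + 10.7062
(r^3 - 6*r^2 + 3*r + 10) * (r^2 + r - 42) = r^5 - 5*r^4 - 45*r^3 + 265*r^2 - 116*r - 420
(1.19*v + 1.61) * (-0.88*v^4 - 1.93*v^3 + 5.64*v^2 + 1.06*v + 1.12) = -1.0472*v^5 - 3.7135*v^4 + 3.6043*v^3 + 10.3418*v^2 + 3.0394*v + 1.8032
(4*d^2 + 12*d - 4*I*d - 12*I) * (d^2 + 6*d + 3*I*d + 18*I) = 4*d^4 + 36*d^3 + 8*I*d^3 + 84*d^2 + 72*I*d^2 + 108*d + 144*I*d + 216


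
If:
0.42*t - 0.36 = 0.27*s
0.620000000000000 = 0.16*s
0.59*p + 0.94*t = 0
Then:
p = -5.33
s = 3.88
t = 3.35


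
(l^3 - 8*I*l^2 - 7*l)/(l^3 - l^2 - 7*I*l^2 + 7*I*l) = (l - I)/(l - 1)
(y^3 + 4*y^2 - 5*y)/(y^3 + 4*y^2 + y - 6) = y*(y + 5)/(y^2 + 5*y + 6)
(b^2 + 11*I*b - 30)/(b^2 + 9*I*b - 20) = (b + 6*I)/(b + 4*I)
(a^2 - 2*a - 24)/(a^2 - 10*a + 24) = (a + 4)/(a - 4)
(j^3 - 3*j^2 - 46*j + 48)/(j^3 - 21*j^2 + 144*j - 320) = (j^2 + 5*j - 6)/(j^2 - 13*j + 40)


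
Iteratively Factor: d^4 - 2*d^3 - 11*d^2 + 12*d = (d - 1)*(d^3 - d^2 - 12*d) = d*(d - 1)*(d^2 - d - 12) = d*(d - 1)*(d + 3)*(d - 4)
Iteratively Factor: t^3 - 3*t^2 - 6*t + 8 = (t - 4)*(t^2 + t - 2) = (t - 4)*(t - 1)*(t + 2)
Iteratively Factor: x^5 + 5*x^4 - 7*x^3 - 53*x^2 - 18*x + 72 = (x - 3)*(x^4 + 8*x^3 + 17*x^2 - 2*x - 24) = (x - 3)*(x + 2)*(x^3 + 6*x^2 + 5*x - 12) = (x - 3)*(x + 2)*(x + 3)*(x^2 + 3*x - 4) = (x - 3)*(x - 1)*(x + 2)*(x + 3)*(x + 4)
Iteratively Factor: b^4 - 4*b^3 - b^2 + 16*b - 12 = (b - 1)*(b^3 - 3*b^2 - 4*b + 12) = (b - 3)*(b - 1)*(b^2 - 4) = (b - 3)*(b - 2)*(b - 1)*(b + 2)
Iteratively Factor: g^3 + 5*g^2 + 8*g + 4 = (g + 2)*(g^2 + 3*g + 2) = (g + 1)*(g + 2)*(g + 2)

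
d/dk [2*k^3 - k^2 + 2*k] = 6*k^2 - 2*k + 2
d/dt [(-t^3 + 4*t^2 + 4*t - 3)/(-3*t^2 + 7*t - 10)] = (3*t^4 - 14*t^3 + 70*t^2 - 98*t - 19)/(9*t^4 - 42*t^3 + 109*t^2 - 140*t + 100)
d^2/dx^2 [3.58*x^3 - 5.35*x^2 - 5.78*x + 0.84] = 21.48*x - 10.7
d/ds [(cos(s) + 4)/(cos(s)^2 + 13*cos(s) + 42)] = (cos(s)^2 + 8*cos(s) + 10)*sin(s)/(cos(s)^2 + 13*cos(s) + 42)^2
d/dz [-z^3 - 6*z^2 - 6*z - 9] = -3*z^2 - 12*z - 6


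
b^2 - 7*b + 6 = (b - 6)*(b - 1)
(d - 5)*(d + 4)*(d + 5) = d^3 + 4*d^2 - 25*d - 100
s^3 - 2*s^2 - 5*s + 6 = (s - 3)*(s - 1)*(s + 2)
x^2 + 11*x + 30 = (x + 5)*(x + 6)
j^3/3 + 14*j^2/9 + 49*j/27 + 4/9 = (j/3 + 1)*(j + 1/3)*(j + 4/3)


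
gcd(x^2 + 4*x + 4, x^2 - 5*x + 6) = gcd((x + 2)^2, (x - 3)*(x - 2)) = 1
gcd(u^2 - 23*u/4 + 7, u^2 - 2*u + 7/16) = u - 7/4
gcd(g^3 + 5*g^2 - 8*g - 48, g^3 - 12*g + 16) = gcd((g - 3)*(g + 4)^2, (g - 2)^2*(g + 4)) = g + 4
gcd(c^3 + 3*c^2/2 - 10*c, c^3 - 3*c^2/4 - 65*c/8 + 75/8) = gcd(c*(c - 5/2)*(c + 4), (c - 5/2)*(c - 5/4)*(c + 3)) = c - 5/2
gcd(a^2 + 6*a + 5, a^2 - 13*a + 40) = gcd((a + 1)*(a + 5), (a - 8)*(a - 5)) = 1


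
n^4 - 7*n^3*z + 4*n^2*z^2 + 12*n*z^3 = n*(n - 6*z)*(n - 2*z)*(n + z)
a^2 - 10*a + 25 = (a - 5)^2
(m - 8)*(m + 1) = m^2 - 7*m - 8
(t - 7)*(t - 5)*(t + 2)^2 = t^4 - 8*t^3 - 9*t^2 + 92*t + 140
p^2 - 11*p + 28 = (p - 7)*(p - 4)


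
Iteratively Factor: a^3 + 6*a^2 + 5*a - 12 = (a + 3)*(a^2 + 3*a - 4) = (a - 1)*(a + 3)*(a + 4)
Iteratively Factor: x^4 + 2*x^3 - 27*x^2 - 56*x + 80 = (x + 4)*(x^3 - 2*x^2 - 19*x + 20) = (x + 4)^2*(x^2 - 6*x + 5) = (x - 5)*(x + 4)^2*(x - 1)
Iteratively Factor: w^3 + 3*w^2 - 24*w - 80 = (w - 5)*(w^2 + 8*w + 16) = (w - 5)*(w + 4)*(w + 4)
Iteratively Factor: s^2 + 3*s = (s + 3)*(s)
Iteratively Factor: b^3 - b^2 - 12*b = (b - 4)*(b^2 + 3*b) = (b - 4)*(b + 3)*(b)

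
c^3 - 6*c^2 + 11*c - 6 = (c - 3)*(c - 2)*(c - 1)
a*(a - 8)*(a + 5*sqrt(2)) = a^3 - 8*a^2 + 5*sqrt(2)*a^2 - 40*sqrt(2)*a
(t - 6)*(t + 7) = t^2 + t - 42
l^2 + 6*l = l*(l + 6)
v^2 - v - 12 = (v - 4)*(v + 3)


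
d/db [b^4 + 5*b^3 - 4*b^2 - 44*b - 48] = 4*b^3 + 15*b^2 - 8*b - 44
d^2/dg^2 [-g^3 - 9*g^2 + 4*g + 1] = -6*g - 18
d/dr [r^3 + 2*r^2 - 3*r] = 3*r^2 + 4*r - 3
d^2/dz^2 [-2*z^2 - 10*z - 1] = -4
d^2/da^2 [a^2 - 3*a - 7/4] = 2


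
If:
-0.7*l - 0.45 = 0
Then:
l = -0.64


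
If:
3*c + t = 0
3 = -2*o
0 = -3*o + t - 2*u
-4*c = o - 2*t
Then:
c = 3/20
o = -3/2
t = -9/20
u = 81/40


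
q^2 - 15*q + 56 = (q - 8)*(q - 7)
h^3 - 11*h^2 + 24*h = h*(h - 8)*(h - 3)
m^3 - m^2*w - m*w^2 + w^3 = (m - w)^2*(m + w)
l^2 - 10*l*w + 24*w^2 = (l - 6*w)*(l - 4*w)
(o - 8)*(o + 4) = o^2 - 4*o - 32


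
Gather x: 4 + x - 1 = x + 3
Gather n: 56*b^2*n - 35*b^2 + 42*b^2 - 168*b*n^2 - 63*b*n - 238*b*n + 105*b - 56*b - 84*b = 7*b^2 - 168*b*n^2 - 35*b + n*(56*b^2 - 301*b)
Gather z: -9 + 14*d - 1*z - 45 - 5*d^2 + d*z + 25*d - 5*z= -5*d^2 + 39*d + z*(d - 6) - 54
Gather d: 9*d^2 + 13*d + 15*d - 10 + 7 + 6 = 9*d^2 + 28*d + 3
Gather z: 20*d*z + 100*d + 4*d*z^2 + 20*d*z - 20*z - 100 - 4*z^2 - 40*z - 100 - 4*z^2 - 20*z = 100*d + z^2*(4*d - 8) + z*(40*d - 80) - 200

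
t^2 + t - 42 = (t - 6)*(t + 7)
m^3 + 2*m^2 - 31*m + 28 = (m - 4)*(m - 1)*(m + 7)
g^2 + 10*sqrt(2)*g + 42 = (g + 3*sqrt(2))*(g + 7*sqrt(2))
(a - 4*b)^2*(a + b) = a^3 - 7*a^2*b + 8*a*b^2 + 16*b^3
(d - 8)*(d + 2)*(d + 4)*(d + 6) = d^4 + 4*d^3 - 52*d^2 - 304*d - 384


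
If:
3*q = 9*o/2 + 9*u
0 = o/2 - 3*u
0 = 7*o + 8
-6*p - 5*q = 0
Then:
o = -8/7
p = 40/21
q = -16/7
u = -4/21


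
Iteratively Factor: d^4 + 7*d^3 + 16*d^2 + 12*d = (d + 3)*(d^3 + 4*d^2 + 4*d) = (d + 2)*(d + 3)*(d^2 + 2*d) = (d + 2)^2*(d + 3)*(d)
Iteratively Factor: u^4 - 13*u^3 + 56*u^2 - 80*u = (u)*(u^3 - 13*u^2 + 56*u - 80) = u*(u - 4)*(u^2 - 9*u + 20) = u*(u - 4)^2*(u - 5)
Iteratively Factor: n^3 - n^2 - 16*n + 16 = (n + 4)*(n^2 - 5*n + 4) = (n - 1)*(n + 4)*(n - 4)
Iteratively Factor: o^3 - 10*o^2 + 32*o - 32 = (o - 4)*(o^2 - 6*o + 8) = (o - 4)*(o - 2)*(o - 4)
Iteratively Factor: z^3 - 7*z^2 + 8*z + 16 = (z + 1)*(z^2 - 8*z + 16) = (z - 4)*(z + 1)*(z - 4)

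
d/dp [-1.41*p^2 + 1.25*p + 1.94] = 1.25 - 2.82*p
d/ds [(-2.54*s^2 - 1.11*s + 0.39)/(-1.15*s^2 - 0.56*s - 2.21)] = (0.1459*s^2 + 12.1238*s + 2.6715)/(1.3225*s^4 + 1.288*s^3 + 5.3966*s^2 + 2.4752*s + 4.8841)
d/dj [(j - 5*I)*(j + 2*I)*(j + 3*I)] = 3*j^2 + 19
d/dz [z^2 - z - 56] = 2*z - 1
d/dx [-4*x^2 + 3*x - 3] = 3 - 8*x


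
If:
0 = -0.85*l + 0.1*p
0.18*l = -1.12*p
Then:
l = 0.00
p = 0.00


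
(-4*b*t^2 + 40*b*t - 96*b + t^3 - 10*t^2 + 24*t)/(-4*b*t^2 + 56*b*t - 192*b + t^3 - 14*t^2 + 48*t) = (t - 4)/(t - 8)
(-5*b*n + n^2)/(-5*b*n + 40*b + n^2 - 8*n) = n/(n - 8)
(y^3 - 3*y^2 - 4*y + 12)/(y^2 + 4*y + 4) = (y^2 - 5*y + 6)/(y + 2)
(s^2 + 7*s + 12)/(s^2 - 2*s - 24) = (s + 3)/(s - 6)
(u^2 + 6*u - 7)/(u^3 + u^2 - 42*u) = (u - 1)/(u*(u - 6))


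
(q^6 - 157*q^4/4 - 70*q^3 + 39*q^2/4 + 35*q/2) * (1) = q^6 - 157*q^4/4 - 70*q^3 + 39*q^2/4 + 35*q/2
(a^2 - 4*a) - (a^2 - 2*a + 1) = -2*a - 1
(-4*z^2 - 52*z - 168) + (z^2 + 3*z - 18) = -3*z^2 - 49*z - 186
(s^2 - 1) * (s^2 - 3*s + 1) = s^4 - 3*s^3 + 3*s - 1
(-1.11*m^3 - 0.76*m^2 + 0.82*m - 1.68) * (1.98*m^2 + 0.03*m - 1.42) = -2.1978*m^5 - 1.5381*m^4 + 3.177*m^3 - 2.2226*m^2 - 1.2148*m + 2.3856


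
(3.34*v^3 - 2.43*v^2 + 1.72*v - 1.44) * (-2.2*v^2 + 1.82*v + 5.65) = -7.348*v^5 + 11.4248*v^4 + 10.6644*v^3 - 7.4311*v^2 + 7.0972*v - 8.136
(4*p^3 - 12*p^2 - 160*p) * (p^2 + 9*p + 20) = 4*p^5 + 24*p^4 - 188*p^3 - 1680*p^2 - 3200*p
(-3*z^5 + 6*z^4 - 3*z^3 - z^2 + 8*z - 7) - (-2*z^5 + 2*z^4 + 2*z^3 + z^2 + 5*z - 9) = -z^5 + 4*z^4 - 5*z^3 - 2*z^2 + 3*z + 2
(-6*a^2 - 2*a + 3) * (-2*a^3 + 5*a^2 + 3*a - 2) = 12*a^5 - 26*a^4 - 34*a^3 + 21*a^2 + 13*a - 6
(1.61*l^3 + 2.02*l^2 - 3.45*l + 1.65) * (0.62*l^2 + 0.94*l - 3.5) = 0.9982*l^5 + 2.7658*l^4 - 5.8752*l^3 - 9.29*l^2 + 13.626*l - 5.775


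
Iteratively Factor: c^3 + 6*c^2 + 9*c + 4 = (c + 4)*(c^2 + 2*c + 1) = (c + 1)*(c + 4)*(c + 1)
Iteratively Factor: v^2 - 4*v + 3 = (v - 1)*(v - 3)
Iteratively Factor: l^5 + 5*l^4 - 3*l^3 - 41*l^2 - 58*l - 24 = (l + 1)*(l^4 + 4*l^3 - 7*l^2 - 34*l - 24) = (l - 3)*(l + 1)*(l^3 + 7*l^2 + 14*l + 8) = (l - 3)*(l + 1)*(l + 4)*(l^2 + 3*l + 2) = (l - 3)*(l + 1)*(l + 2)*(l + 4)*(l + 1)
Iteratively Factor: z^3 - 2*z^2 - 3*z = (z + 1)*(z^2 - 3*z) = z*(z + 1)*(z - 3)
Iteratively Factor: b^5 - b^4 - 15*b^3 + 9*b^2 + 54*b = (b)*(b^4 - b^3 - 15*b^2 + 9*b + 54) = b*(b + 2)*(b^3 - 3*b^2 - 9*b + 27) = b*(b + 2)*(b + 3)*(b^2 - 6*b + 9) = b*(b - 3)*(b + 2)*(b + 3)*(b - 3)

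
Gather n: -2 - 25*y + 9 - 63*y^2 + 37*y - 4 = -63*y^2 + 12*y + 3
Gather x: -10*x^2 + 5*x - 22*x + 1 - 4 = -10*x^2 - 17*x - 3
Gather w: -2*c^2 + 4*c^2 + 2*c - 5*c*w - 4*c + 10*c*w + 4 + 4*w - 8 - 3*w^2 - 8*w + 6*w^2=2*c^2 - 2*c + 3*w^2 + w*(5*c - 4) - 4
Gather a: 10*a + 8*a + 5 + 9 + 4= 18*a + 18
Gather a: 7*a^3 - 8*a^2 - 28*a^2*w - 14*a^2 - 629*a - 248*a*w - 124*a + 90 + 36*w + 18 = 7*a^3 + a^2*(-28*w - 22) + a*(-248*w - 753) + 36*w + 108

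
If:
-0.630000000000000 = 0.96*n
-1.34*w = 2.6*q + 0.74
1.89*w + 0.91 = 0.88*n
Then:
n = -0.66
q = 0.12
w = -0.79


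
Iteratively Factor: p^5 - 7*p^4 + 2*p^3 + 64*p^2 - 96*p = (p + 3)*(p^4 - 10*p^3 + 32*p^2 - 32*p) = p*(p + 3)*(p^3 - 10*p^2 + 32*p - 32) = p*(p - 4)*(p + 3)*(p^2 - 6*p + 8) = p*(p - 4)^2*(p + 3)*(p - 2)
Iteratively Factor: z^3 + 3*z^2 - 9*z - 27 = (z + 3)*(z^2 - 9) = (z - 3)*(z + 3)*(z + 3)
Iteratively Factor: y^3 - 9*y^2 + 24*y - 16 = (y - 1)*(y^2 - 8*y + 16) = (y - 4)*(y - 1)*(y - 4)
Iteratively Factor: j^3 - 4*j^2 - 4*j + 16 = (j - 4)*(j^2 - 4) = (j - 4)*(j - 2)*(j + 2)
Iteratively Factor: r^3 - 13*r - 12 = (r + 1)*(r^2 - r - 12) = (r + 1)*(r + 3)*(r - 4)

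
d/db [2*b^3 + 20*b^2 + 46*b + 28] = 6*b^2 + 40*b + 46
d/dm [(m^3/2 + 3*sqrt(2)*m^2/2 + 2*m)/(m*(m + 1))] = (m^2 + 2*m - 4 + 3*sqrt(2))/(2*(m^2 + 2*m + 1))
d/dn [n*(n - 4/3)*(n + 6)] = 3*n^2 + 28*n/3 - 8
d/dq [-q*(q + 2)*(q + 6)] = -3*q^2 - 16*q - 12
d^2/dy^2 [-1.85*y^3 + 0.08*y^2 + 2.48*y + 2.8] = 0.16 - 11.1*y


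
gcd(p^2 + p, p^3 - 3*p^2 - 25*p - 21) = p + 1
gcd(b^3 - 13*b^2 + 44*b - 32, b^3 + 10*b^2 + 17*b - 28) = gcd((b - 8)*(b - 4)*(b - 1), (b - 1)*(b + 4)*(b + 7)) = b - 1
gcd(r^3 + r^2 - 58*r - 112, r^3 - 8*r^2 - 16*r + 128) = r - 8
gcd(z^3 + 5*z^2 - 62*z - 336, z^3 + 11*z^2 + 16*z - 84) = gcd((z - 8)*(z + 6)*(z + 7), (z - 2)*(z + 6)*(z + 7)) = z^2 + 13*z + 42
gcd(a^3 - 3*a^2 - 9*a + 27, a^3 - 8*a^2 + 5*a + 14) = 1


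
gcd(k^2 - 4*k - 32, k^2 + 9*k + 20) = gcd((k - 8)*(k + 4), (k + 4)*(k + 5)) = k + 4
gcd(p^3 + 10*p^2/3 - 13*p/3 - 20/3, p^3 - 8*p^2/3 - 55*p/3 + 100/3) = p^2 + 7*p/3 - 20/3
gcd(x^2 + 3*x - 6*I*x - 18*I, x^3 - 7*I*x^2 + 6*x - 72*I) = x - 6*I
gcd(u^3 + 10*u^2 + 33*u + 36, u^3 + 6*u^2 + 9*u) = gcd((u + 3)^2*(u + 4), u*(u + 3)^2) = u^2 + 6*u + 9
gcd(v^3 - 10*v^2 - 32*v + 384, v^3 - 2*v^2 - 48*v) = v^2 - 2*v - 48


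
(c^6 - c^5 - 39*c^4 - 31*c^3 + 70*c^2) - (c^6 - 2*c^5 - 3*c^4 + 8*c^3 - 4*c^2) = c^5 - 36*c^4 - 39*c^3 + 74*c^2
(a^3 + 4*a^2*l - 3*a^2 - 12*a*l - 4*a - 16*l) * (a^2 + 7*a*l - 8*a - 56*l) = a^5 + 11*a^4*l - 11*a^4 + 28*a^3*l^2 - 121*a^3*l + 20*a^3 - 308*a^2*l^2 + 220*a^2*l + 32*a^2 + 560*a*l^2 + 352*a*l + 896*l^2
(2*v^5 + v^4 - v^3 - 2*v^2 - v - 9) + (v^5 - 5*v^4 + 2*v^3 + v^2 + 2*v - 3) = 3*v^5 - 4*v^4 + v^3 - v^2 + v - 12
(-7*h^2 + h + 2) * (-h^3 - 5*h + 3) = 7*h^5 - h^4 + 33*h^3 - 26*h^2 - 7*h + 6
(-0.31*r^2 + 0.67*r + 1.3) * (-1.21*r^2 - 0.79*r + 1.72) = 0.3751*r^4 - 0.5658*r^3 - 2.6355*r^2 + 0.1254*r + 2.236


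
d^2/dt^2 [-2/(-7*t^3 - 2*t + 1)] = 4*(-21*t*(7*t^3 + 2*t - 1) + (21*t^2 + 2)^2)/(7*t^3 + 2*t - 1)^3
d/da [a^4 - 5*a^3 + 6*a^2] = a*(4*a^2 - 15*a + 12)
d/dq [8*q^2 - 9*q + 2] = 16*q - 9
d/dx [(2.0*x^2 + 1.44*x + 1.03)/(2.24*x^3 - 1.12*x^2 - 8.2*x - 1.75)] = (-4.48*x^4 - 6.4512*x^3 - 21.7088*x^2 - 4.6928*x + 5.926)/(5.0176*x^6 - 5.0176*x^5 - 35.4816*x^4 + 10.528*x^3 + 71.16*x^2 + 28.7*x + 3.0625)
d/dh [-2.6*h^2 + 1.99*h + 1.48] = 1.99 - 5.2*h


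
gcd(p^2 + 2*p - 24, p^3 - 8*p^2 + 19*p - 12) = p - 4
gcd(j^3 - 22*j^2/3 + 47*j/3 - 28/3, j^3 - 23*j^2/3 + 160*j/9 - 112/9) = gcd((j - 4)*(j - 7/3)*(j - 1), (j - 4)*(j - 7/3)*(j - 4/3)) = j^2 - 19*j/3 + 28/3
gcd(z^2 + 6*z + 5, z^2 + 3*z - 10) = z + 5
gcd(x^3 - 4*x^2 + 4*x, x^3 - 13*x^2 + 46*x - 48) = x - 2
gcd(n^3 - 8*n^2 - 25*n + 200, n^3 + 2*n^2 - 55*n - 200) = n^2 - 3*n - 40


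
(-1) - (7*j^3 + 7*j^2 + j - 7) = -7*j^3 - 7*j^2 - j + 6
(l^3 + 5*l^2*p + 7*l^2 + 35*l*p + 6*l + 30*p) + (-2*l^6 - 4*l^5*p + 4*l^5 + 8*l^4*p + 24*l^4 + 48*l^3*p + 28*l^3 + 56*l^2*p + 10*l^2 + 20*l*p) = -2*l^6 - 4*l^5*p + 4*l^5 + 8*l^4*p + 24*l^4 + 48*l^3*p + 29*l^3 + 61*l^2*p + 17*l^2 + 55*l*p + 6*l + 30*p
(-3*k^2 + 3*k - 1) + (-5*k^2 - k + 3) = -8*k^2 + 2*k + 2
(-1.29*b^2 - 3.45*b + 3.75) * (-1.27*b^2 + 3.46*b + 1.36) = 1.6383*b^4 - 0.0819000000000001*b^3 - 18.4539*b^2 + 8.283*b + 5.1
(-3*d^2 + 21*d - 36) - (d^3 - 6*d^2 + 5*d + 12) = -d^3 + 3*d^2 + 16*d - 48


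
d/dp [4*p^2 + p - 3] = 8*p + 1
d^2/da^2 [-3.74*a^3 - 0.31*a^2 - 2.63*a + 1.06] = -22.44*a - 0.62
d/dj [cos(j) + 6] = -sin(j)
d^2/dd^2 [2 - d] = 0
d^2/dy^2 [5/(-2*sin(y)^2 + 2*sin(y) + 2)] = 5*(-4*sin(y)^4 + 3*sin(y)^3 + sin(y)^2 - 5*sin(y) + 4)/(2*(sin(y) + cos(y)^2)^3)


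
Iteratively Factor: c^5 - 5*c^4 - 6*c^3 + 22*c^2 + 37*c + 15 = (c + 1)*(c^4 - 6*c^3 + 22*c + 15) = (c - 3)*(c + 1)*(c^3 - 3*c^2 - 9*c - 5) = (c - 5)*(c - 3)*(c + 1)*(c^2 + 2*c + 1) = (c - 5)*(c - 3)*(c + 1)^2*(c + 1)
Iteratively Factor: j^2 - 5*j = (j - 5)*(j)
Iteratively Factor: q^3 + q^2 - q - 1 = (q - 1)*(q^2 + 2*q + 1) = (q - 1)*(q + 1)*(q + 1)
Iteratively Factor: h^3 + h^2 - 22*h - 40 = (h + 2)*(h^2 - h - 20) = (h + 2)*(h + 4)*(h - 5)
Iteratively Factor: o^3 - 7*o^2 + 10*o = (o)*(o^2 - 7*o + 10) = o*(o - 2)*(o - 5)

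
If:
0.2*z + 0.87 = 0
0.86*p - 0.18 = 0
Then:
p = 0.21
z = -4.35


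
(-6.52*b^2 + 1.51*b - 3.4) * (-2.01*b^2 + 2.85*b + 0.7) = 13.1052*b^4 - 21.6171*b^3 + 6.5735*b^2 - 8.633*b - 2.38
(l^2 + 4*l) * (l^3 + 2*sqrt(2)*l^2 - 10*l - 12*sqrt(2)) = l^5 + 2*sqrt(2)*l^4 + 4*l^4 - 10*l^3 + 8*sqrt(2)*l^3 - 40*l^2 - 12*sqrt(2)*l^2 - 48*sqrt(2)*l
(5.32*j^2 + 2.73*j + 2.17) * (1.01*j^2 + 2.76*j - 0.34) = 5.3732*j^4 + 17.4405*j^3 + 7.9177*j^2 + 5.061*j - 0.7378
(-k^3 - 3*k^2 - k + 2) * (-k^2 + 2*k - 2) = k^5 + k^4 - 3*k^3 + 2*k^2 + 6*k - 4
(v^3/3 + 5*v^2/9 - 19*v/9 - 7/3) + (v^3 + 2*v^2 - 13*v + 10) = 4*v^3/3 + 23*v^2/9 - 136*v/9 + 23/3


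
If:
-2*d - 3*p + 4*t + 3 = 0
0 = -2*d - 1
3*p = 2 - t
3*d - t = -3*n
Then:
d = -1/2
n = 11/30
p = 4/5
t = -2/5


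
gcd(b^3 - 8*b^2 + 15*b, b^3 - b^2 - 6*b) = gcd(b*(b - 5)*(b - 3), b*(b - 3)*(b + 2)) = b^2 - 3*b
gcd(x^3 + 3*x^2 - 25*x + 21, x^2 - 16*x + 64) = 1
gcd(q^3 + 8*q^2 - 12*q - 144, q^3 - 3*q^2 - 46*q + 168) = q - 4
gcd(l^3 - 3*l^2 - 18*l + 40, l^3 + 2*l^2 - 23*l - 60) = l^2 - l - 20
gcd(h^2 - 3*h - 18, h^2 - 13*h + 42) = h - 6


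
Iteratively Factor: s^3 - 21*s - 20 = (s + 4)*(s^2 - 4*s - 5) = (s + 1)*(s + 4)*(s - 5)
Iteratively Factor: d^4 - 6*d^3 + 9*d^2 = (d - 3)*(d^3 - 3*d^2) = d*(d - 3)*(d^2 - 3*d) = d^2*(d - 3)*(d - 3)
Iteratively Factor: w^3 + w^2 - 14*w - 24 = (w - 4)*(w^2 + 5*w + 6) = (w - 4)*(w + 3)*(w + 2)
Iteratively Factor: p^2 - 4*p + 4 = (p - 2)*(p - 2)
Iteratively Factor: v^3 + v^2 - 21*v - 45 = (v - 5)*(v^2 + 6*v + 9) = (v - 5)*(v + 3)*(v + 3)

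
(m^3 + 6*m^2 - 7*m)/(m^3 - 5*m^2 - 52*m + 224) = m*(m - 1)/(m^2 - 12*m + 32)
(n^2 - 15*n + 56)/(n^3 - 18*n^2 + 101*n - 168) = 1/(n - 3)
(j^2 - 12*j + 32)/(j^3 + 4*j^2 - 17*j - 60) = (j - 8)/(j^2 + 8*j + 15)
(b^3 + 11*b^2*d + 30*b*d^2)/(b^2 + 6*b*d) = b + 5*d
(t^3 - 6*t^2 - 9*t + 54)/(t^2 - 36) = (t^2 - 9)/(t + 6)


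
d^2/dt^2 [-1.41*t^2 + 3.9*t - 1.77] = -2.82000000000000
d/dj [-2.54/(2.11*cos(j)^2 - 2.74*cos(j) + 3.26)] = (6.9596 - 10.7188*cos(j))*sin(j)/(2.11*cos(j)^2 - 2.74*cos(j) + 3.26)^2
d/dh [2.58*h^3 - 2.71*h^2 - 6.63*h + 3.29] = 7.74*h^2 - 5.42*h - 6.63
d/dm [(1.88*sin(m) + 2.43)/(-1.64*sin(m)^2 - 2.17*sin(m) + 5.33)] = (3.0832*sin(m)^2 + 7.9704*sin(m) + 15.2935)*cos(m)/(2.6896*sin(m)^4 + 7.1176*sin(m)^3 - 12.7735*sin(m)^2 - 23.1322*sin(m) + 28.4089)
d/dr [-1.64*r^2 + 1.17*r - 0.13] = 1.17 - 3.28*r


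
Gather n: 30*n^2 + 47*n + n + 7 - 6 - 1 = 30*n^2 + 48*n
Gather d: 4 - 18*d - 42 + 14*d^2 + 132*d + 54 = 14*d^2 + 114*d + 16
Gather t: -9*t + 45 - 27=18 - 9*t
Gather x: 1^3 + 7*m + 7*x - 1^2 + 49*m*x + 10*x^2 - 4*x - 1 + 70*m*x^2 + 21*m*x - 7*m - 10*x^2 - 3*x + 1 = 70*m*x^2 + 70*m*x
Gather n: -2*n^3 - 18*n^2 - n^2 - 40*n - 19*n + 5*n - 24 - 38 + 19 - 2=-2*n^3 - 19*n^2 - 54*n - 45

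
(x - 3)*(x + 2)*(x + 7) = x^3 + 6*x^2 - 13*x - 42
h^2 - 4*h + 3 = (h - 3)*(h - 1)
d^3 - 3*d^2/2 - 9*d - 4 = (d - 4)*(d + 1/2)*(d + 2)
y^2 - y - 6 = (y - 3)*(y + 2)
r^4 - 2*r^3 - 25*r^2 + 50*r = r*(r - 5)*(r - 2)*(r + 5)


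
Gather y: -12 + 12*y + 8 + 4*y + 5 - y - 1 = 15*y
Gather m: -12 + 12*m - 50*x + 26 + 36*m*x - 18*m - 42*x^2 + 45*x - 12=m*(36*x - 6) - 42*x^2 - 5*x + 2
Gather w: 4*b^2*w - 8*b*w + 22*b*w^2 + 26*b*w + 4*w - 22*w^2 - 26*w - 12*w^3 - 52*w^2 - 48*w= -12*w^3 + w^2*(22*b - 74) + w*(4*b^2 + 18*b - 70)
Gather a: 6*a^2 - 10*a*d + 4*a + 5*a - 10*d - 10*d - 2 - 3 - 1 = 6*a^2 + a*(9 - 10*d) - 20*d - 6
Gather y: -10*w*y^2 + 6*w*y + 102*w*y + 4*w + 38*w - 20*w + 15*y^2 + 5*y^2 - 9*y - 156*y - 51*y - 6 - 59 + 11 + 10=22*w + y^2*(20 - 10*w) + y*(108*w - 216) - 44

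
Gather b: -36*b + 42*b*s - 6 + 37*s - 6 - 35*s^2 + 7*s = b*(42*s - 36) - 35*s^2 + 44*s - 12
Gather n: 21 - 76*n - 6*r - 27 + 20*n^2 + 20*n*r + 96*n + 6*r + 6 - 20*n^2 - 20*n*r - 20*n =0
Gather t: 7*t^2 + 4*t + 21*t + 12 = 7*t^2 + 25*t + 12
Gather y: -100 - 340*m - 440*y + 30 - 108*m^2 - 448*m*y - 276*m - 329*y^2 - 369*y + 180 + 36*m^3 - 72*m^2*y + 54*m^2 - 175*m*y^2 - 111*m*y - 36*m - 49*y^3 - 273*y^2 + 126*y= 36*m^3 - 54*m^2 - 652*m - 49*y^3 + y^2*(-175*m - 602) + y*(-72*m^2 - 559*m - 683) + 110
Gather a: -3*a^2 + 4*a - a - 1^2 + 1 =-3*a^2 + 3*a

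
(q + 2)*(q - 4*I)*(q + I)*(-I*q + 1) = -I*q^4 - 2*q^3 - 2*I*q^3 - 4*q^2 - 7*I*q^2 + 4*q - 14*I*q + 8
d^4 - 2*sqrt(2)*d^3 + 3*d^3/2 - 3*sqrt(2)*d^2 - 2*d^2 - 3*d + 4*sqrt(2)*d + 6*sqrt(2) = (d + 3/2)*(d - 2*sqrt(2))*(d - sqrt(2))*(d + sqrt(2))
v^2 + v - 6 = (v - 2)*(v + 3)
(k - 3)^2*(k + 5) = k^3 - k^2 - 21*k + 45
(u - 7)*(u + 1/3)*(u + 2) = u^3 - 14*u^2/3 - 47*u/3 - 14/3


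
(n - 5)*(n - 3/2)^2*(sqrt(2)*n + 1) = sqrt(2)*n^4 - 8*sqrt(2)*n^3 + n^3 - 8*n^2 + 69*sqrt(2)*n^2/4 - 45*sqrt(2)*n/4 + 69*n/4 - 45/4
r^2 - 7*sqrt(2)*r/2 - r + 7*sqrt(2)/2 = (r - 1)*(r - 7*sqrt(2)/2)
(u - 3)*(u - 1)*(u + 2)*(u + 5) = u^4 + 3*u^3 - 15*u^2 - 19*u + 30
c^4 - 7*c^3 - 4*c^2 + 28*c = c*(c - 7)*(c - 2)*(c + 2)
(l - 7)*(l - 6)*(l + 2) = l^3 - 11*l^2 + 16*l + 84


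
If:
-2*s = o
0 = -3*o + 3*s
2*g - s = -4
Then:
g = -2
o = 0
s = 0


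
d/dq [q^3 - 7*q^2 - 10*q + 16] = 3*q^2 - 14*q - 10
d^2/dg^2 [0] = 0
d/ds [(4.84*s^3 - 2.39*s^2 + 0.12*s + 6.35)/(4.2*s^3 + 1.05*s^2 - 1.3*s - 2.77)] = (15.12*s^4 - 13.592*s^3 - 117.2494*s^2 - 0.0943999999999985*s + 7.9226)/(17.64*s^6 + 8.82*s^5 - 9.8175*s^4 - 25.998*s^3 - 4.127*s^2 + 7.202*s + 7.6729)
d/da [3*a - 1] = 3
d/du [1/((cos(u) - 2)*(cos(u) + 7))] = (2*cos(u) + 5)*sin(u)/((cos(u) - 2)^2*(cos(u) + 7)^2)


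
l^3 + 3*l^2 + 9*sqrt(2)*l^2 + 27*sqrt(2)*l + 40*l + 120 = (l + 3)*(l + 4*sqrt(2))*(l + 5*sqrt(2))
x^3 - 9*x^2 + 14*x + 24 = (x - 6)*(x - 4)*(x + 1)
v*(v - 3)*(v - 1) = v^3 - 4*v^2 + 3*v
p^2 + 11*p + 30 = (p + 5)*(p + 6)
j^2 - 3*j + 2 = (j - 2)*(j - 1)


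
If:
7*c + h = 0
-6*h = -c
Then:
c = 0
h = 0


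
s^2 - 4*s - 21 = (s - 7)*(s + 3)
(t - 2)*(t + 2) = t^2 - 4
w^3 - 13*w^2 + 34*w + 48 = (w - 8)*(w - 6)*(w + 1)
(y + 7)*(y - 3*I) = y^2 + 7*y - 3*I*y - 21*I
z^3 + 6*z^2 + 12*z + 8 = (z + 2)^3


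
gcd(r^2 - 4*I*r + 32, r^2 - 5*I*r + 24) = r - 8*I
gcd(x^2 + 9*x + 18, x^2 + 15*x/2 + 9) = x + 6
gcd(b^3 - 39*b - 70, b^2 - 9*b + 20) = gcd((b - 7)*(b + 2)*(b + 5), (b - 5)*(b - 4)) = 1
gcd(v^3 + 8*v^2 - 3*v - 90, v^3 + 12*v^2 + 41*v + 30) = v^2 + 11*v + 30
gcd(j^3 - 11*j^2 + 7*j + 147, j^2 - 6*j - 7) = j - 7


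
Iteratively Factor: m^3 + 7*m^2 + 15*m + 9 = (m + 1)*(m^2 + 6*m + 9) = (m + 1)*(m + 3)*(m + 3)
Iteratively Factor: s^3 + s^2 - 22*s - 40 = (s + 2)*(s^2 - s - 20) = (s - 5)*(s + 2)*(s + 4)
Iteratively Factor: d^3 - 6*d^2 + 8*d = (d)*(d^2 - 6*d + 8) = d*(d - 2)*(d - 4)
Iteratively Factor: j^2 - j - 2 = (j + 1)*(j - 2)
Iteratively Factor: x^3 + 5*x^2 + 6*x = (x + 2)*(x^2 + 3*x) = x*(x + 2)*(x + 3)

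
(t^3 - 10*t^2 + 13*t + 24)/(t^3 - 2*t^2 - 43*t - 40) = (t - 3)/(t + 5)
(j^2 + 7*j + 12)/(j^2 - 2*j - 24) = (j + 3)/(j - 6)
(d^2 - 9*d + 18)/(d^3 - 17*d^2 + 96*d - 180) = (d - 3)/(d^2 - 11*d + 30)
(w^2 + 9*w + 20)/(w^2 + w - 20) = (w + 4)/(w - 4)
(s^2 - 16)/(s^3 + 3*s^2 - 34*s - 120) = (s - 4)/(s^2 - s - 30)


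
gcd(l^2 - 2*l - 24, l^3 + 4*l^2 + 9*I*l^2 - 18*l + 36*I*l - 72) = l + 4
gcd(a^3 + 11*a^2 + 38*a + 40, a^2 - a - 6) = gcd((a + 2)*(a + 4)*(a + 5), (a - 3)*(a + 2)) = a + 2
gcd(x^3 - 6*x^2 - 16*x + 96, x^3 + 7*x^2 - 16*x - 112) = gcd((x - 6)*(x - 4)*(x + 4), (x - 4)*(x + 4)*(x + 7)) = x^2 - 16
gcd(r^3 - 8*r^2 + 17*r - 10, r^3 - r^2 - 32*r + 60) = r^2 - 7*r + 10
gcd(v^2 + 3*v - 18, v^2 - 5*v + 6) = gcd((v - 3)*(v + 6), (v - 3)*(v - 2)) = v - 3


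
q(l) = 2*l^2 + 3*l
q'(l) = 4*l + 3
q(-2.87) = 7.86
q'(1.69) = 9.76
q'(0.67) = 5.68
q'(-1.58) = -3.32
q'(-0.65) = 0.40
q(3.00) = 27.00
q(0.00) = 0.00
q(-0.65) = -1.10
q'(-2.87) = -8.48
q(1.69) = 10.78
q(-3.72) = 16.52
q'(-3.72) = -11.88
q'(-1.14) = -1.56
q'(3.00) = 15.00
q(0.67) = 2.91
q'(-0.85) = -0.40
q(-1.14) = -0.82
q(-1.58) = 0.25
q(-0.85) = -1.10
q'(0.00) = 3.00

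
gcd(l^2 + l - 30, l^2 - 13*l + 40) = l - 5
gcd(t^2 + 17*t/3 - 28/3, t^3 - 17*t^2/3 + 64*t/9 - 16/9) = t - 4/3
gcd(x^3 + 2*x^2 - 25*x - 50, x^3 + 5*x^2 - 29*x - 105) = x - 5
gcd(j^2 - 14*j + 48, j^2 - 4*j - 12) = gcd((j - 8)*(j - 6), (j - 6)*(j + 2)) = j - 6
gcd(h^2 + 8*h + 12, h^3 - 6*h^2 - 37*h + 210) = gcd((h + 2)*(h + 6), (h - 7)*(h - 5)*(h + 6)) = h + 6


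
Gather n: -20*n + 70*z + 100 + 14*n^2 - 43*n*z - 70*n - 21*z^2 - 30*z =14*n^2 + n*(-43*z - 90) - 21*z^2 + 40*z + 100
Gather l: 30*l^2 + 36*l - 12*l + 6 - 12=30*l^2 + 24*l - 6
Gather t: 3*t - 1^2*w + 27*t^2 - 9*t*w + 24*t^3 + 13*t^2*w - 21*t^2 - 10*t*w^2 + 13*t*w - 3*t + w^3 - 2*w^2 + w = 24*t^3 + t^2*(13*w + 6) + t*(-10*w^2 + 4*w) + w^3 - 2*w^2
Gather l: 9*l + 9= 9*l + 9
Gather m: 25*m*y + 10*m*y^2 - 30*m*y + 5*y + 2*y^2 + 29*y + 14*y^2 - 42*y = m*(10*y^2 - 5*y) + 16*y^2 - 8*y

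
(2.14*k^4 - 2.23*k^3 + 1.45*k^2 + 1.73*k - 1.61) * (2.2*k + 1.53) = 4.708*k^5 - 1.6318*k^4 - 0.2219*k^3 + 6.0245*k^2 - 0.895100000000001*k - 2.4633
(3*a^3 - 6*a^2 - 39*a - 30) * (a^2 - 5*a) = 3*a^5 - 21*a^4 - 9*a^3 + 165*a^2 + 150*a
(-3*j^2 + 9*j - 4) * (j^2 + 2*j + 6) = -3*j^4 + 3*j^3 - 4*j^2 + 46*j - 24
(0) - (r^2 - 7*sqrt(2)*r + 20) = -r^2 + 7*sqrt(2)*r - 20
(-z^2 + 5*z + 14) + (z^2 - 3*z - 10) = 2*z + 4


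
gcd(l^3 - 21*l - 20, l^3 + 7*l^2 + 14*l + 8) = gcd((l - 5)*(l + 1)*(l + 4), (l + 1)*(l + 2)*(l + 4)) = l^2 + 5*l + 4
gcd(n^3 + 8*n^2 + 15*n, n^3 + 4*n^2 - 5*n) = n^2 + 5*n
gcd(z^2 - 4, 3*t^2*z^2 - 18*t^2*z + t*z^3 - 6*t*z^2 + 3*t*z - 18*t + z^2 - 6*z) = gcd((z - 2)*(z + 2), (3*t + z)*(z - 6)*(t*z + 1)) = 1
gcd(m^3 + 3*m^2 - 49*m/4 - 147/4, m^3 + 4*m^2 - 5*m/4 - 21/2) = m + 7/2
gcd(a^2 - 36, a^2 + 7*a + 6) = a + 6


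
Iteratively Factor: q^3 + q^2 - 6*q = (q)*(q^2 + q - 6) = q*(q + 3)*(q - 2)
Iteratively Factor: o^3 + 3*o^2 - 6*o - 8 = (o - 2)*(o^2 + 5*o + 4) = (o - 2)*(o + 1)*(o + 4)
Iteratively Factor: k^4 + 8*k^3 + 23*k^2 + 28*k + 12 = (k + 1)*(k^3 + 7*k^2 + 16*k + 12) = (k + 1)*(k + 3)*(k^2 + 4*k + 4) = (k + 1)*(k + 2)*(k + 3)*(k + 2)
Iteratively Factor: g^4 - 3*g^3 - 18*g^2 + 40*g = (g - 2)*(g^3 - g^2 - 20*g) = (g - 5)*(g - 2)*(g^2 + 4*g) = g*(g - 5)*(g - 2)*(g + 4)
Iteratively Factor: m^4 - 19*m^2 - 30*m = (m - 5)*(m^3 + 5*m^2 + 6*m) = m*(m - 5)*(m^2 + 5*m + 6) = m*(m - 5)*(m + 3)*(m + 2)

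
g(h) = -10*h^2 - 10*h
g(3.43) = -151.95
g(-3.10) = -65.10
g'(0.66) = -23.20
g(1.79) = -49.94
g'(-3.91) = 68.20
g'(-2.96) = 49.20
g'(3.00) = -70.00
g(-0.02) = 0.20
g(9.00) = -900.00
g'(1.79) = -45.80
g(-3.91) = -113.78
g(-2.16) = -25.06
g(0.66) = -10.96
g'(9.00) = -190.00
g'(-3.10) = 52.00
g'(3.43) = -78.60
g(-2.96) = -58.02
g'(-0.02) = -9.60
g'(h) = -20*h - 10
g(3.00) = -120.00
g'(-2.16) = 33.20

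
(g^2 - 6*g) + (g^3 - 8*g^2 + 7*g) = g^3 - 7*g^2 + g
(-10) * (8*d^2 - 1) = 10 - 80*d^2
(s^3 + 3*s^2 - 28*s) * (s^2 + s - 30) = s^5 + 4*s^4 - 55*s^3 - 118*s^2 + 840*s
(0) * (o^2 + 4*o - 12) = 0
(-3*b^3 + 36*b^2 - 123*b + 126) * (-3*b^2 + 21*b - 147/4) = 9*b^5 - 171*b^4 + 4941*b^3/4 - 4284*b^2 + 28665*b/4 - 9261/2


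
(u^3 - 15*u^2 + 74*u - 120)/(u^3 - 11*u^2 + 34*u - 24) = (u - 5)/(u - 1)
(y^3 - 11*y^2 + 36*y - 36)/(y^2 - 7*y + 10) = (y^2 - 9*y + 18)/(y - 5)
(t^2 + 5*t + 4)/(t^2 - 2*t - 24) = (t + 1)/(t - 6)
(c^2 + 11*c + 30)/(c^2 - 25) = (c + 6)/(c - 5)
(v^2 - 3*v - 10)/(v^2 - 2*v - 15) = (v + 2)/(v + 3)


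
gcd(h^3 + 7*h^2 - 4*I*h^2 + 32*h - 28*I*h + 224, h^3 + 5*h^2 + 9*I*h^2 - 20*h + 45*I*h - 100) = h + 4*I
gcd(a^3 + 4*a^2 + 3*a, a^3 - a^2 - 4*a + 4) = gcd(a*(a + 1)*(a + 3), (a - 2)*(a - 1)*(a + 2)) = 1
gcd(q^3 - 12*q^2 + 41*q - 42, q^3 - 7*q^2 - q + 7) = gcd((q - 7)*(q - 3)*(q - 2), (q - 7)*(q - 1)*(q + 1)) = q - 7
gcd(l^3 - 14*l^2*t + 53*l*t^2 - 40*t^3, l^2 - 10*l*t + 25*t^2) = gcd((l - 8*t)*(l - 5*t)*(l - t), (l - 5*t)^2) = -l + 5*t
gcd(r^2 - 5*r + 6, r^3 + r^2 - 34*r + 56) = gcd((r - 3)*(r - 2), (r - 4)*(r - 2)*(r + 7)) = r - 2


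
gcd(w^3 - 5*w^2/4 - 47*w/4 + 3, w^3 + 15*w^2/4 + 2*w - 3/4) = w^2 + 11*w/4 - 3/4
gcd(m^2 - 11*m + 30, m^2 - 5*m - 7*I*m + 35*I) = m - 5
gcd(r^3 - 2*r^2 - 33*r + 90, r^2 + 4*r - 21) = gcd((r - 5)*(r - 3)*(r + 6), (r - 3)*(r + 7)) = r - 3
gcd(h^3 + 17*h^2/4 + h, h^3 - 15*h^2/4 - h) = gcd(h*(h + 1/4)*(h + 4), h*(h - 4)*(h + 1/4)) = h^2 + h/4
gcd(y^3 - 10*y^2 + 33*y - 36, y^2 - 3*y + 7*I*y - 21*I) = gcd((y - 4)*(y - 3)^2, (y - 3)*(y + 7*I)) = y - 3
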